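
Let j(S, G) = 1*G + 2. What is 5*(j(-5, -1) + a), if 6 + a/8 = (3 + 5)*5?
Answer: 1365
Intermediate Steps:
j(S, G) = 2 + G (j(S, G) = G + 2 = 2 + G)
a = 272 (a = -48 + 8*((3 + 5)*5) = -48 + 8*(8*5) = -48 + 8*40 = -48 + 320 = 272)
5*(j(-5, -1) + a) = 5*((2 - 1) + 272) = 5*(1 + 272) = 5*273 = 1365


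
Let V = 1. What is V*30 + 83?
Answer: 113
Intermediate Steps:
V*30 + 83 = 1*30 + 83 = 30 + 83 = 113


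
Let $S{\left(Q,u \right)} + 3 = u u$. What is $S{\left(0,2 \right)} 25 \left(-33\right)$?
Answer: $-825$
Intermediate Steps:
$S{\left(Q,u \right)} = -3 + u^{2}$ ($S{\left(Q,u \right)} = -3 + u u = -3 + u^{2}$)
$S{\left(0,2 \right)} 25 \left(-33\right) = \left(-3 + 2^{2}\right) 25 \left(-33\right) = \left(-3 + 4\right) 25 \left(-33\right) = 1 \cdot 25 \left(-33\right) = 25 \left(-33\right) = -825$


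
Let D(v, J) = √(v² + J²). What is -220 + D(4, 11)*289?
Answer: -220 + 289*√137 ≈ 3162.7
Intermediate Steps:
D(v, J) = √(J² + v²)
-220 + D(4, 11)*289 = -220 + √(11² + 4²)*289 = -220 + √(121 + 16)*289 = -220 + √137*289 = -220 + 289*√137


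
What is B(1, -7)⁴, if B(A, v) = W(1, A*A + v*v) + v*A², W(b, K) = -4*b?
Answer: 14641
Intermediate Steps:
B(A, v) = -4 + v*A² (B(A, v) = -4*1 + v*A² = -4 + v*A²)
B(1, -7)⁴ = (-4 - 7*1²)⁴ = (-4 - 7*1)⁴ = (-4 - 7)⁴ = (-11)⁴ = 14641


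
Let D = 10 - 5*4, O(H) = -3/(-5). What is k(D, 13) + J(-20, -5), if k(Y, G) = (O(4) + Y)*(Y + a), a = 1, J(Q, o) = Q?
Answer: 323/5 ≈ 64.600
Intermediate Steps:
O(H) = ⅗ (O(H) = -3*(-⅕) = ⅗)
D = -10 (D = 10 - 20 = -10)
k(Y, G) = (1 + Y)*(⅗ + Y) (k(Y, G) = (⅗ + Y)*(Y + 1) = (⅗ + Y)*(1 + Y) = (1 + Y)*(⅗ + Y))
k(D, 13) + J(-20, -5) = (⅗ + (-10)² + (8/5)*(-10)) - 20 = (⅗ + 100 - 16) - 20 = 423/5 - 20 = 323/5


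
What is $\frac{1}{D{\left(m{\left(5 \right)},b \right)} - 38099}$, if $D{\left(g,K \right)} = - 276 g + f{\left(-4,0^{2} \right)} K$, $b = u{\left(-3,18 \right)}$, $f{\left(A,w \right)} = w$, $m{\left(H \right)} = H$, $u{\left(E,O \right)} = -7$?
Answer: $- \frac{1}{39479} \approx -2.533 \cdot 10^{-5}$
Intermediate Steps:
$b = -7$
$D{\left(g,K \right)} = - 276 g$ ($D{\left(g,K \right)} = - 276 g + 0^{2} K = - 276 g + 0 K = - 276 g + 0 = - 276 g$)
$\frac{1}{D{\left(m{\left(5 \right)},b \right)} - 38099} = \frac{1}{\left(-276\right) 5 - 38099} = \frac{1}{-1380 - 38099} = \frac{1}{-39479} = - \frac{1}{39479}$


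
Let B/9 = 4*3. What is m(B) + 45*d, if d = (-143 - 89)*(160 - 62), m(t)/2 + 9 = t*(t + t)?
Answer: -976482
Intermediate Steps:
B = 108 (B = 9*(4*3) = 9*12 = 108)
m(t) = -18 + 4*t² (m(t) = -18 + 2*(t*(t + t)) = -18 + 2*(t*(2*t)) = -18 + 2*(2*t²) = -18 + 4*t²)
d = -22736 (d = -232*98 = -22736)
m(B) + 45*d = (-18 + 4*108²) + 45*(-22736) = (-18 + 4*11664) - 1023120 = (-18 + 46656) - 1023120 = 46638 - 1023120 = -976482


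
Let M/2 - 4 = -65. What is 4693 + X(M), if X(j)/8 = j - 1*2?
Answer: 3701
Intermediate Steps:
M = -122 (M = 8 + 2*(-65) = 8 - 130 = -122)
X(j) = -16 + 8*j (X(j) = 8*(j - 1*2) = 8*(j - 2) = 8*(-2 + j) = -16 + 8*j)
4693 + X(M) = 4693 + (-16 + 8*(-122)) = 4693 + (-16 - 976) = 4693 - 992 = 3701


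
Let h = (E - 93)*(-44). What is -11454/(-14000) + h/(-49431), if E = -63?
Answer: 78347779/115339000 ≈ 0.67928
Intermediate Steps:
h = 6864 (h = (-63 - 93)*(-44) = -156*(-44) = 6864)
-11454/(-14000) + h/(-49431) = -11454/(-14000) + 6864/(-49431) = -11454*(-1/14000) + 6864*(-1/49431) = 5727/7000 - 2288/16477 = 78347779/115339000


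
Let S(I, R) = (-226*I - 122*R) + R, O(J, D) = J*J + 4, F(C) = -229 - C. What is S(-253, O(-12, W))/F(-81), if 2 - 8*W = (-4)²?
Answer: -19635/74 ≈ -265.34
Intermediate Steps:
W = -7/4 (W = ¼ - ⅛*(-4)² = ¼ - ⅛*16 = ¼ - 2 = -7/4 ≈ -1.7500)
O(J, D) = 4 + J² (O(J, D) = J² + 4 = 4 + J²)
S(I, R) = -226*I - 121*R
S(-253, O(-12, W))/F(-81) = (-226*(-253) - 121*(4 + (-12)²))/(-229 - 1*(-81)) = (57178 - 121*(4 + 144))/(-229 + 81) = (57178 - 121*148)/(-148) = (57178 - 17908)*(-1/148) = 39270*(-1/148) = -19635/74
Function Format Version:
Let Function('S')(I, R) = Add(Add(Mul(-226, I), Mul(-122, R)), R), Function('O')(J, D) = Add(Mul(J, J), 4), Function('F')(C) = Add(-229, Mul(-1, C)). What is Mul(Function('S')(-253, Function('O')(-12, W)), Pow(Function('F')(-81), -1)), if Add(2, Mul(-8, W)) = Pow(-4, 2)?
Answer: Rational(-19635, 74) ≈ -265.34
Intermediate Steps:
W = Rational(-7, 4) (W = Add(Rational(1, 4), Mul(Rational(-1, 8), Pow(-4, 2))) = Add(Rational(1, 4), Mul(Rational(-1, 8), 16)) = Add(Rational(1, 4), -2) = Rational(-7, 4) ≈ -1.7500)
Function('O')(J, D) = Add(4, Pow(J, 2)) (Function('O')(J, D) = Add(Pow(J, 2), 4) = Add(4, Pow(J, 2)))
Function('S')(I, R) = Add(Mul(-226, I), Mul(-121, R))
Mul(Function('S')(-253, Function('O')(-12, W)), Pow(Function('F')(-81), -1)) = Mul(Add(Mul(-226, -253), Mul(-121, Add(4, Pow(-12, 2)))), Pow(Add(-229, Mul(-1, -81)), -1)) = Mul(Add(57178, Mul(-121, Add(4, 144))), Pow(Add(-229, 81), -1)) = Mul(Add(57178, Mul(-121, 148)), Pow(-148, -1)) = Mul(Add(57178, -17908), Rational(-1, 148)) = Mul(39270, Rational(-1, 148)) = Rational(-19635, 74)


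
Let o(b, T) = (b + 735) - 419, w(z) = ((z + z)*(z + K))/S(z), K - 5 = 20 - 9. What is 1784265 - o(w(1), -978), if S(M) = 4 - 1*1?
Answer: 5351813/3 ≈ 1.7839e+6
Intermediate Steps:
K = 16 (K = 5 + (20 - 9) = 5 + 11 = 16)
S(M) = 3 (S(M) = 4 - 1 = 3)
w(z) = 2*z*(16 + z)/3 (w(z) = ((z + z)*(z + 16))/3 = ((2*z)*(16 + z))*(1/3) = (2*z*(16 + z))*(1/3) = 2*z*(16 + z)/3)
o(b, T) = 316 + b (o(b, T) = (735 + b) - 419 = 316 + b)
1784265 - o(w(1), -978) = 1784265 - (316 + (2/3)*1*(16 + 1)) = 1784265 - (316 + (2/3)*1*17) = 1784265 - (316 + 34/3) = 1784265 - 1*982/3 = 1784265 - 982/3 = 5351813/3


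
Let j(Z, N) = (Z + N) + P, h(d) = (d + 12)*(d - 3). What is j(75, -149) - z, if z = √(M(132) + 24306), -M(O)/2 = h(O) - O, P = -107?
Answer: -181 - 3*I*√1398 ≈ -181.0 - 112.17*I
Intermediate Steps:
h(d) = (-3 + d)*(12 + d) (h(d) = (12 + d)*(-3 + d) = (-3 + d)*(12 + d))
M(O) = 72 - 16*O - 2*O² (M(O) = -2*((-36 + O² + 9*O) - O) = -2*(-36 + O² + 8*O) = 72 - 16*O - 2*O²)
j(Z, N) = -107 + N + Z (j(Z, N) = (Z + N) - 107 = (N + Z) - 107 = -107 + N + Z)
z = 3*I*√1398 (z = √((72 - 16*132 - 2*132²) + 24306) = √((72 - 2112 - 2*17424) + 24306) = √((72 - 2112 - 34848) + 24306) = √(-36888 + 24306) = √(-12582) = 3*I*√1398 ≈ 112.17*I)
j(75, -149) - z = (-107 - 149 + 75) - 3*I*√1398 = -181 - 3*I*√1398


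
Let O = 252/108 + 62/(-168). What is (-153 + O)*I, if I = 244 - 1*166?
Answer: -164931/14 ≈ -11781.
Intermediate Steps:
I = 78 (I = 244 - 166 = 78)
O = 55/28 (O = 252*(1/108) + 62*(-1/168) = 7/3 - 31/84 = 55/28 ≈ 1.9643)
(-153 + O)*I = (-153 + 55/28)*78 = -4229/28*78 = -164931/14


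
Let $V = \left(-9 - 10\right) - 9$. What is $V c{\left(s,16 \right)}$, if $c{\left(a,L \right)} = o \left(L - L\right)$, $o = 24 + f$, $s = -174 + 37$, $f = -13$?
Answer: $0$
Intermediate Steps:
$s = -137$
$o = 11$ ($o = 24 - 13 = 11$)
$c{\left(a,L \right)} = 0$ ($c{\left(a,L \right)} = 11 \left(L - L\right) = 11 \cdot 0 = 0$)
$V = -28$ ($V = -19 - 9 = -28$)
$V c{\left(s,16 \right)} = \left(-28\right) 0 = 0$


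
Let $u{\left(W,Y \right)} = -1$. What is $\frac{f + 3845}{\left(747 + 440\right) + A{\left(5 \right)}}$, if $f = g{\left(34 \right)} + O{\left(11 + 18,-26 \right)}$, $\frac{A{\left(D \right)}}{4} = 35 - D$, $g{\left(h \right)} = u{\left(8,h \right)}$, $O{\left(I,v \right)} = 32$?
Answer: $\frac{3876}{1307} \approx 2.9656$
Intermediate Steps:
$g{\left(h \right)} = -1$
$A{\left(D \right)} = 140 - 4 D$ ($A{\left(D \right)} = 4 \left(35 - D\right) = 140 - 4 D$)
$f = 31$ ($f = -1 + 32 = 31$)
$\frac{f + 3845}{\left(747 + 440\right) + A{\left(5 \right)}} = \frac{31 + 3845}{\left(747 + 440\right) + \left(140 - 20\right)} = \frac{3876}{1187 + \left(140 - 20\right)} = \frac{3876}{1187 + 120} = \frac{3876}{1307}$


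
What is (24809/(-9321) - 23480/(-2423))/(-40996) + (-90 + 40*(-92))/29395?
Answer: -699051127064839/5443282405779972 ≈ -0.12842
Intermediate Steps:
(24809/(-9321) - 23480/(-2423))/(-40996) + (-90 + 40*(-92))/29395 = (24809*(-1/9321) - 23480*(-1/2423))*(-1/40996) + (-90 - 3680)*(1/29395) = (-24809/9321 + 23480/2423)*(-1/40996) - 3770*1/29395 = (158744873/22584783)*(-1/40996) - 754/5879 = -158744873/925885763868 - 754/5879 = -699051127064839/5443282405779972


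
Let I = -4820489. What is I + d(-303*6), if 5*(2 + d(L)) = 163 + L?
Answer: -4820822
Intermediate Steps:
d(L) = 153/5 + L/5 (d(L) = -2 + (163 + L)/5 = -2 + (163/5 + L/5) = 153/5 + L/5)
I + d(-303*6) = -4820489 + (153/5 + (-303*6)/5) = -4820489 + (153/5 + (1/5)*(-1818)) = -4820489 + (153/5 - 1818/5) = -4820489 - 333 = -4820822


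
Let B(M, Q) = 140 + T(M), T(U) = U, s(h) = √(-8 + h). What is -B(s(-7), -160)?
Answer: -140 - I*√15 ≈ -140.0 - 3.873*I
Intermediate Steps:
B(M, Q) = 140 + M
-B(s(-7), -160) = -(140 + √(-8 - 7)) = -(140 + √(-15)) = -(140 + I*√15) = -140 - I*√15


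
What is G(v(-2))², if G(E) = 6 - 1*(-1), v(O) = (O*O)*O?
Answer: 49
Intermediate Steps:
v(O) = O³ (v(O) = O²*O = O³)
G(E) = 7 (G(E) = 6 + 1 = 7)
G(v(-2))² = 7² = 49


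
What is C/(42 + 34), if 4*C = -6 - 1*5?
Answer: -11/304 ≈ -0.036184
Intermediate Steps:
C = -11/4 (C = (-6 - 1*5)/4 = (-6 - 5)/4 = (¼)*(-11) = -11/4 ≈ -2.7500)
C/(42 + 34) = -11/(4*(42 + 34)) = -11/4/76 = -11/4*1/76 = -11/304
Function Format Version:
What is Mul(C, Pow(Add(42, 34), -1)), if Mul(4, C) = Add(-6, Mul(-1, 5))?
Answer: Rational(-11, 304) ≈ -0.036184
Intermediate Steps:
C = Rational(-11, 4) (C = Mul(Rational(1, 4), Add(-6, Mul(-1, 5))) = Mul(Rational(1, 4), Add(-6, -5)) = Mul(Rational(1, 4), -11) = Rational(-11, 4) ≈ -2.7500)
Mul(C, Pow(Add(42, 34), -1)) = Mul(Rational(-11, 4), Pow(Add(42, 34), -1)) = Mul(Rational(-11, 4), Pow(76, -1)) = Mul(Rational(-11, 4), Rational(1, 76)) = Rational(-11, 304)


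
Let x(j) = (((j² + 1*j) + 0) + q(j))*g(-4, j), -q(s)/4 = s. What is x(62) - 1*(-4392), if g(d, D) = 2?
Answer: 11708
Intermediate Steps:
q(s) = -4*s
x(j) = -6*j + 2*j² (x(j) = (((j² + 1*j) + 0) - 4*j)*2 = (((j² + j) + 0) - 4*j)*2 = (((j + j²) + 0) - 4*j)*2 = ((j + j²) - 4*j)*2 = (j² - 3*j)*2 = -6*j + 2*j²)
x(62) - 1*(-4392) = 2*62*(-3 + 62) - 1*(-4392) = 2*62*59 + 4392 = 7316 + 4392 = 11708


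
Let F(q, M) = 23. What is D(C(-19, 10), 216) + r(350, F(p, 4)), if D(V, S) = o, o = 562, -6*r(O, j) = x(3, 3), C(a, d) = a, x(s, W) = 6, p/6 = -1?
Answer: 561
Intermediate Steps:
p = -6 (p = 6*(-1) = -6)
r(O, j) = -1 (r(O, j) = -1/6*6 = -1)
D(V, S) = 562
D(C(-19, 10), 216) + r(350, F(p, 4)) = 562 - 1 = 561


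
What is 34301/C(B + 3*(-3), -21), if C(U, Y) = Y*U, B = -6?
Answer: 34301/315 ≈ 108.89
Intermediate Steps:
C(U, Y) = U*Y
34301/C(B + 3*(-3), -21) = 34301/(((-6 + 3*(-3))*(-21))) = 34301/(((-6 - 9)*(-21))) = 34301/((-15*(-21))) = 34301/315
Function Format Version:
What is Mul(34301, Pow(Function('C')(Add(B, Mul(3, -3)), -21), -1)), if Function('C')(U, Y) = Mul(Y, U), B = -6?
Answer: Rational(34301, 315) ≈ 108.89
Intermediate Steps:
Function('C')(U, Y) = Mul(U, Y)
Mul(34301, Pow(Function('C')(Add(B, Mul(3, -3)), -21), -1)) = Mul(34301, Pow(Mul(Add(-6, Mul(3, -3)), -21), -1)) = Mul(34301, Pow(Mul(Add(-6, -9), -21), -1)) = Mul(34301, Pow(Mul(-15, -21), -1)) = Mul(34301, Pow(315, -1)) = Mul(34301, Rational(1, 315)) = Rational(34301, 315)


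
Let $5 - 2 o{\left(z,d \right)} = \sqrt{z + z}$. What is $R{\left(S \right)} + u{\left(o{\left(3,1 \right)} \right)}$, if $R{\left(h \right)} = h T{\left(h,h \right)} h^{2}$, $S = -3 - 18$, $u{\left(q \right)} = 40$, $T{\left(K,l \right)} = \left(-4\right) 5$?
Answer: $185260$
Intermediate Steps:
$T{\left(K,l \right)} = -20$
$o{\left(z,d \right)} = \frac{5}{2} - \frac{\sqrt{2} \sqrt{z}}{2}$ ($o{\left(z,d \right)} = \frac{5}{2} - \frac{\sqrt{z + z}}{2} = \frac{5}{2} - \frac{\sqrt{2 z}}{2} = \frac{5}{2} - \frac{\sqrt{2} \sqrt{z}}{2}$)
$S = -21$
$R{\left(h \right)} = - 20 h^{3}$ ($R{\left(h \right)} = h \left(-20\right) h^{2} = - 20 h h^{2} = - 20 h^{3}$)
$R{\left(S \right)} + u{\left(o{\left(3,1 \right)} \right)} = - 20 \left(-21\right)^{3} + 40 = \left(-20\right) \left(-9261\right) + 40 = 185220 + 40 = 185260$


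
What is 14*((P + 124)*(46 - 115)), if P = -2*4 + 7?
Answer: -118818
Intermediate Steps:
P = -1 (P = -8 + 7 = -1)
14*((P + 124)*(46 - 115)) = 14*((-1 + 124)*(46 - 115)) = 14*(123*(-69)) = 14*(-8487) = -118818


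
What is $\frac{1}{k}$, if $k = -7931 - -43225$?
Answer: $\frac{1}{35294} \approx 2.8333 \cdot 10^{-5}$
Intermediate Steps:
$k = 35294$ ($k = -7931 + 43225 = 35294$)
$\frac{1}{k} = \frac{1}{35294}$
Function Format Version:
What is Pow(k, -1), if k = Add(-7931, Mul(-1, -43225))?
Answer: Rational(1, 35294) ≈ 2.8333e-5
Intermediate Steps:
k = 35294 (k = Add(-7931, 43225) = 35294)
Pow(k, -1) = Pow(35294, -1) = Rational(1, 35294)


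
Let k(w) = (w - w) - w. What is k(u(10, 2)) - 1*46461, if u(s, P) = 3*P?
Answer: -46467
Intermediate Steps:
k(w) = -w (k(w) = 0 - w = -w)
k(u(10, 2)) - 1*46461 = -3*2 - 1*46461 = -1*6 - 46461 = -6 - 46461 = -46467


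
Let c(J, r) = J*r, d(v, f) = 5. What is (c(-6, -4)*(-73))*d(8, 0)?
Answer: -8760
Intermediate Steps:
(c(-6, -4)*(-73))*d(8, 0) = (-6*(-4)*(-73))*5 = (24*(-73))*5 = -1752*5 = -8760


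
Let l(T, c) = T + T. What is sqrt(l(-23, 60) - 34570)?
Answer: 2*I*sqrt(8654) ≈ 186.05*I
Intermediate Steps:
l(T, c) = 2*T
sqrt(l(-23, 60) - 34570) = sqrt(2*(-23) - 34570) = sqrt(-46 - 34570) = sqrt(-34616) = 2*I*sqrt(8654)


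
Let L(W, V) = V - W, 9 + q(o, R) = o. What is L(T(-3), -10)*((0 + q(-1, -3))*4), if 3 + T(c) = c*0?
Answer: 280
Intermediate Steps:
T(c) = -3 (T(c) = -3 + c*0 = -3 + 0 = -3)
q(o, R) = -9 + o
L(W, V) = V - W
L(T(-3), -10)*((0 + q(-1, -3))*4) = (-10 - 1*(-3))*((0 + (-9 - 1))*4) = (-10 + 3)*((0 - 10)*4) = -(-70)*4 = -7*(-40) = 280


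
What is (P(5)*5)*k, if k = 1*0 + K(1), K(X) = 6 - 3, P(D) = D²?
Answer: 375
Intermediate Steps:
K(X) = 3
k = 3 (k = 1*0 + 3 = 0 + 3 = 3)
(P(5)*5)*k = (5²*5)*3 = (25*5)*3 = 125*3 = 375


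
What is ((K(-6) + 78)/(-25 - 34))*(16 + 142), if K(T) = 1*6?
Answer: -13272/59 ≈ -224.95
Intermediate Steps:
K(T) = 6
((K(-6) + 78)/(-25 - 34))*(16 + 142) = ((6 + 78)/(-25 - 34))*(16 + 142) = (84/(-59))*158 = (84*(-1/59))*158 = -84/59*158 = -13272/59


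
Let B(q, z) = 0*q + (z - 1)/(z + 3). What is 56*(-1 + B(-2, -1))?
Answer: -112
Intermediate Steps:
B(q, z) = (-1 + z)/(3 + z) (B(q, z) = 0 + (-1 + z)/(3 + z) = (-1 + z)/(3 + z))
56*(-1 + B(-2, -1)) = 56*(-1 + (-1 - 1)/(3 - 1)) = 56*(-1 - 2/2) = 56*(-1 + (1/2)*(-2)) = 56*(-1 - 1) = 56*(-2) = -112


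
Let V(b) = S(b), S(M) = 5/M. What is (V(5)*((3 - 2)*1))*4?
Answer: 4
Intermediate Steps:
V(b) = 5/b
(V(5)*((3 - 2)*1))*4 = ((5/5)*((3 - 2)*1))*4 = ((5*(1/5))*(1*1))*4 = (1*1)*4 = 1*4 = 4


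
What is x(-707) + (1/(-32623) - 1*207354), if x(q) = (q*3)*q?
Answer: 42155212238/32623 ≈ 1.2922e+6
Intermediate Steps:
x(q) = 3*q² (x(q) = (3*q)*q = 3*q²)
x(-707) + (1/(-32623) - 1*207354) = 3*(-707)² + (1/(-32623) - 1*207354) = 3*499849 + (-1/32623 - 207354) = 1499547 - 6764509543/32623 = 42155212238/32623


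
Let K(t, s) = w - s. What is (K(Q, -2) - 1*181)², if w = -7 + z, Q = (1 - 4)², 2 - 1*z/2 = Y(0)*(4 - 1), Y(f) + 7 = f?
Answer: 19600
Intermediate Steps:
Y(f) = -7 + f
z = 46 (z = 4 - 2*(-7 + 0)*(4 - 1) = 4 - (-14)*3 = 4 - 2*(-21) = 4 + 42 = 46)
Q = 9 (Q = (-3)² = 9)
w = 39 (w = -7 + 46 = 39)
K(t, s) = 39 - s
(K(Q, -2) - 1*181)² = ((39 - 1*(-2)) - 1*181)² = ((39 + 2) - 181)² = (41 - 181)² = (-140)² = 19600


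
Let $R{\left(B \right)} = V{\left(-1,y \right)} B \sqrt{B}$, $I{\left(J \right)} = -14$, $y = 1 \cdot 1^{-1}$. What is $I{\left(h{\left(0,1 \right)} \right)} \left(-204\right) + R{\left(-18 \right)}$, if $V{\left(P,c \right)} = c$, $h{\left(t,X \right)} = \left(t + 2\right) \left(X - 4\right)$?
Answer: $2856 - 54 i \sqrt{2} \approx 2856.0 - 76.368 i$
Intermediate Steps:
$y = 1$ ($y = 1 \cdot 1 = 1$)
$h{\left(t,X \right)} = \left(-4 + X\right) \left(2 + t\right)$ ($h{\left(t,X \right)} = \left(2 + t\right) \left(-4 + X\right) = \left(-4 + X\right) \left(2 + t\right)$)
$R{\left(B \right)} = B^{\frac{3}{2}}$ ($R{\left(B \right)} = 1 B \sqrt{B} = B \sqrt{B} = B^{\frac{3}{2}}$)
$I{\left(h{\left(0,1 \right)} \right)} \left(-204\right) + R{\left(-18 \right)} = \left(-14\right) \left(-204\right) + \left(-18\right)^{\frac{3}{2}} = 2856 - 54 i \sqrt{2}$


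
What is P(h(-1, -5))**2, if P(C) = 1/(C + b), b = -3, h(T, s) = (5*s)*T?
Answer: 1/484 ≈ 0.0020661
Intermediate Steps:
h(T, s) = 5*T*s
P(C) = 1/(-3 + C) (P(C) = 1/(C - 3) = 1/(-3 + C))
P(h(-1, -5))**2 = (1/(-3 + 5*(-1)*(-5)))**2 = (1/(-3 + 25))**2 = (1/22)**2 = 1/484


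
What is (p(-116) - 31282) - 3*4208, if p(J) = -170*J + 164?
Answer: -24022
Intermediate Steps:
p(J) = 164 - 170*J
(p(-116) - 31282) - 3*4208 = ((164 - 170*(-116)) - 31282) - 3*4208 = ((164 + 19720) - 31282) - 12624 = (19884 - 31282) - 12624 = -11398 - 12624 = -24022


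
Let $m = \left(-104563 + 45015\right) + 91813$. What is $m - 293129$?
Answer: $-260864$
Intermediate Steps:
$m = 32265$ ($m = -59548 + 91813 = 32265$)
$m - 293129 = 32265 - 293129 = -260864$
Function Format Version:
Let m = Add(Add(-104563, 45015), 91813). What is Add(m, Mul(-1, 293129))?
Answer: -260864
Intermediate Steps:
m = 32265 (m = Add(-59548, 91813) = 32265)
Add(m, Mul(-1, 293129)) = Add(32265, Mul(-1, 293129)) = Add(32265, -293129) = -260864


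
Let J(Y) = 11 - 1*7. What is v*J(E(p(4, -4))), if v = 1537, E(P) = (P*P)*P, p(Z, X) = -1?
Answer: 6148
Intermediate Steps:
E(P) = P**3 (E(P) = P**2*P = P**3)
J(Y) = 4 (J(Y) = 11 - 7 = 4)
v*J(E(p(4, -4))) = 1537*4 = 6148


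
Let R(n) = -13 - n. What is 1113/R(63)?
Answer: -1113/76 ≈ -14.645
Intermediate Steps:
1113/R(63) = 1113/(-13 - 1*63) = 1113/(-13 - 63) = 1113/(-76) = 1113*(-1/76) = -1113/76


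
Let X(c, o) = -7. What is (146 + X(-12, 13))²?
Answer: 19321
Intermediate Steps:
(146 + X(-12, 13))² = (146 - 7)² = 139² = 19321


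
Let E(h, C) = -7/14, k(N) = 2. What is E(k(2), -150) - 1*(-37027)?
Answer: 74053/2 ≈ 37027.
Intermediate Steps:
E(h, C) = -½ (E(h, C) = -7*1/14 = -½)
E(k(2), -150) - 1*(-37027) = -½ - 1*(-37027) = -½ + 37027 = 74053/2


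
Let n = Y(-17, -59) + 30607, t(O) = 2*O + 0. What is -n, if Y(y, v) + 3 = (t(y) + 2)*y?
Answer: -31148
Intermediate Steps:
t(O) = 2*O
Y(y, v) = -3 + y*(2 + 2*y) (Y(y, v) = -3 + (2*y + 2)*y = -3 + (2 + 2*y)*y = -3 + y*(2 + 2*y))
n = 31148 (n = (-3 + 2*(-17) + 2*(-17)²) + 30607 = (-3 - 34 + 2*289) + 30607 = (-3 - 34 + 578) + 30607 = 541 + 30607 = 31148)
-n = -1*31148 = -31148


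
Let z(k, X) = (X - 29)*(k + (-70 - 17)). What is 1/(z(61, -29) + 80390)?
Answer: 1/81898 ≈ 1.2210e-5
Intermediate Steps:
z(k, X) = (-87 + k)*(-29 + X) (z(k, X) = (-29 + X)*(k - 87) = (-29 + X)*(-87 + k) = (-87 + k)*(-29 + X))
1/(z(61, -29) + 80390) = 1/((2523 - 87*(-29) - 29*61 - 29*61) + 80390) = 1/((2523 + 2523 - 1769 - 1769) + 80390) = 1/(1508 + 80390) = 1/81898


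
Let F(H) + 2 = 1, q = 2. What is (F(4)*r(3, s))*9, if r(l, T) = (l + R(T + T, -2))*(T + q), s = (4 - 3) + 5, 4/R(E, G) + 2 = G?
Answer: -144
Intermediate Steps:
R(E, G) = 4/(-2 + G)
F(H) = -1 (F(H) = -2 + 1 = -1)
s = 6 (s = 1 + 5 = 6)
r(l, T) = (-1 + l)*(2 + T) (r(l, T) = (l + 4/(-2 - 2))*(T + 2) = (l + 4/(-4))*(2 + T) = (l + 4*(-1/4))*(2 + T) = (l - 1)*(2 + T) = (-1 + l)*(2 + T))
(F(4)*r(3, s))*9 = -(-2 - 1*6 + 2*3 + 6*3)*9 = -(-2 - 6 + 6 + 18)*9 = -1*16*9 = -16*9 = -144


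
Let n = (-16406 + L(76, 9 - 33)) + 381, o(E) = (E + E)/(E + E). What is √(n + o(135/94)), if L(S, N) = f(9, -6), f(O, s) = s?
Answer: I*√16030 ≈ 126.61*I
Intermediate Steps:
L(S, N) = -6
o(E) = 1 (o(E) = (2*E)/((2*E)) = (2*E)*(1/(2*E)) = 1)
n = -16031 (n = (-16406 - 6) + 381 = -16412 + 381 = -16031)
√(n + o(135/94)) = √(-16031 + 1) = √(-16030) = I*√16030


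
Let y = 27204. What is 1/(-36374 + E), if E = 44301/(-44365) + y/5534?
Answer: -122757955/4464716983307 ≈ -2.7495e-5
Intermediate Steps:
E = 480871863/122757955 (E = 44301/(-44365) + 27204/5534 = 44301*(-1/44365) + 27204*(1/5534) = -44301/44365 + 13602/2767 = 480871863/122757955 ≈ 3.9172)
1/(-36374 + E) = 1/(-36374 + 480871863/122757955) = 1/(-4464716983307/122757955) = -122757955/4464716983307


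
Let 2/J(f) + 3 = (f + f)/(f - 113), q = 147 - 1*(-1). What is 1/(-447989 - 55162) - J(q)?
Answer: -35220761/96101841 ≈ -0.36649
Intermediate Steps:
q = 148 (q = 147 + 1 = 148)
J(f) = 2/(-3 + 2*f/(-113 + f)) (J(f) = 2/(-3 + (f + f)/(f - 113)) = 2/(-3 + (2*f)/(-113 + f)) = 2/(-3 + 2*f/(-113 + f)))
1/(-447989 - 55162) - J(q) = 1/(-447989 - 55162) - 2*(113 - 1*148)/(-339 + 148) = 1/(-503151) - 2*(113 - 148)/(-191) = -1/503151 - 2*(-1)*(-35)/191 = -1/503151 - 1*70/191 = -1/503151 - 70/191 = -35220761/96101841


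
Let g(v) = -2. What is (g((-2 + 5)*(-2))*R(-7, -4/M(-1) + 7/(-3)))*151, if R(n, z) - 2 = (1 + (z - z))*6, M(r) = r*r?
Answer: -2416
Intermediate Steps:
M(r) = r²
R(n, z) = 8 (R(n, z) = 2 + (1 + (z - z))*6 = 2 + (1 + 0)*6 = 2 + 1*6 = 2 + 6 = 8)
(g((-2 + 5)*(-2))*R(-7, -4/M(-1) + 7/(-3)))*151 = -2*8*151 = -16*151 = -2416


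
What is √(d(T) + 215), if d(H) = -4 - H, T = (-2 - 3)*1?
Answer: 6*√6 ≈ 14.697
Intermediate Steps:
T = -5 (T = -5*1 = -5)
√(d(T) + 215) = √((-4 - 1*(-5)) + 215) = √((-4 + 5) + 215) = √(1 + 215) = √216 = 6*√6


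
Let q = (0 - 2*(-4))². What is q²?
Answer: 4096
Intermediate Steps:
q = 64 (q = (0 + 8)² = 8² = 64)
q² = 64² = 4096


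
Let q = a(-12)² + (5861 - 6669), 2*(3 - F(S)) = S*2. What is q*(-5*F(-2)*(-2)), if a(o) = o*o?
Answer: 996400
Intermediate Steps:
F(S) = 3 - S (F(S) = 3 - S*2/2 = 3 - S)
a(o) = o²
q = 19928 (q = ((-12)²)² + (5861 - 6669) = 144² - 808 = 20736 - 808 = 19928)
q*(-5*F(-2)*(-2)) = 19928*(-5*(3 - 1*(-2))*(-2)) = 19928*(-5*(3 + 2)*(-2)) = 19928*(-5*5*(-2)) = 19928*(-25*(-2)) = 19928*50 = 996400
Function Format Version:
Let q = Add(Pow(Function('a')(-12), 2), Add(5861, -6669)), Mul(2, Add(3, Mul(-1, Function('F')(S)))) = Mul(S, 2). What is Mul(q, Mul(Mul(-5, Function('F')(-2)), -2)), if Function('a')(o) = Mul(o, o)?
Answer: 996400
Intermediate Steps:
Function('F')(S) = Add(3, Mul(-1, S)) (Function('F')(S) = Add(3, Mul(Rational(-1, 2), Mul(S, 2))) = Add(3, Mul(Rational(-1, 2), Mul(2, S))) = Add(3, Mul(-1, S)))
Function('a')(o) = Pow(o, 2)
q = 19928 (q = Add(Pow(Pow(-12, 2), 2), Add(5861, -6669)) = Add(Pow(144, 2), -808) = Add(20736, -808) = 19928)
Mul(q, Mul(Mul(-5, Function('F')(-2)), -2)) = Mul(19928, Mul(Mul(-5, Add(3, Mul(-1, -2))), -2)) = Mul(19928, Mul(Mul(-5, Add(3, 2)), -2)) = Mul(19928, Mul(Mul(-5, 5), -2)) = Mul(19928, Mul(-25, -2)) = Mul(19928, 50) = 996400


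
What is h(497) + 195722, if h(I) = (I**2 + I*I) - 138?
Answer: 689602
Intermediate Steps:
h(I) = -138 + 2*I**2 (h(I) = (I**2 + I**2) - 138 = 2*I**2 - 138 = -138 + 2*I**2)
h(497) + 195722 = (-138 + 2*497**2) + 195722 = (-138 + 2*247009) + 195722 = (-138 + 494018) + 195722 = 493880 + 195722 = 689602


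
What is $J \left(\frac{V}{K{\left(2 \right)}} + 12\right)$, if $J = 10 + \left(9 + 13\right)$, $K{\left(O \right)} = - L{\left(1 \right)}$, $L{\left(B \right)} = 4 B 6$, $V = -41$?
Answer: $\frac{1316}{3} \approx 438.67$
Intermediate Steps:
$L{\left(B \right)} = 24 B$
$K{\left(O \right)} = -24$ ($K{\left(O \right)} = - 24 \cdot 1 = \left(-1\right) 24 = -24$)
$J = 32$ ($J = 10 + 22 = 32$)
$J \left(\frac{V}{K{\left(2 \right)}} + 12\right) = 32 \left(- \frac{41}{-24} + 12\right) = 32 \left(\left(-41\right) \left(- \frac{1}{24}\right) + 12\right) = 32 \left(\frac{41}{24} + 12\right) = 32 \cdot \frac{329}{24} = \frac{1316}{3}$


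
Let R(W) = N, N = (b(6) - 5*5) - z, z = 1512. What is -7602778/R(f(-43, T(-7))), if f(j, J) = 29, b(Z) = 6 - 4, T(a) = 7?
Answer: 7602778/1535 ≈ 4953.0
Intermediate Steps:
b(Z) = 2
N = -1535 (N = (2 - 5*5) - 1*1512 = (2 - 25) - 1512 = -23 - 1512 = -1535)
R(W) = -1535
-7602778/R(f(-43, T(-7))) = -7602778/(-1535) = -7602778*(-1/1535) = 7602778/1535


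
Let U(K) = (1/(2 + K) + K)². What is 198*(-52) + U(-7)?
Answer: -256104/25 ≈ -10244.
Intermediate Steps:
U(K) = (K + 1/(2 + K))²
198*(-52) + U(-7) = 198*(-52) + (1 + (-7)² + 2*(-7))²/(2 - 7)² = -10296 + (1 + 49 - 14)²/(-5)² = -10296 + (1/25)*36² = -10296 + (1/25)*1296 = -10296 + 1296/25 = -256104/25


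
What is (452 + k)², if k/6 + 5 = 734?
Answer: 23290276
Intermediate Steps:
k = 4374 (k = -30 + 6*734 = -30 + 4404 = 4374)
(452 + k)² = (452 + 4374)² = 4826² = 23290276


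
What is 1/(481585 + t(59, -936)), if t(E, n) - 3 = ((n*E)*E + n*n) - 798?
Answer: -1/1901330 ≈ -5.2595e-7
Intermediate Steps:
t(E, n) = -795 + n**2 + n*E**2 (t(E, n) = 3 + (((n*E)*E + n*n) - 798) = 3 + (((E*n)*E + n**2) - 798) = 3 + ((n*E**2 + n**2) - 798) = 3 + ((n**2 + n*E**2) - 798) = 3 + (-798 + n**2 + n*E**2) = -795 + n**2 + n*E**2)
1/(481585 + t(59, -936)) = 1/(481585 + (-795 + (-936)**2 - 936*59**2)) = 1/(481585 + (-795 + 876096 - 936*3481)) = 1/(481585 + (-795 + 876096 - 3258216)) = 1/(481585 - 2382915) = 1/(-1901330) = -1/1901330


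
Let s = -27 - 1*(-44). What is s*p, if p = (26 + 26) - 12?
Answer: 680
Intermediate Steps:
p = 40 (p = 52 - 12 = 40)
s = 17 (s = -27 + 44 = 17)
s*p = 17*40 = 680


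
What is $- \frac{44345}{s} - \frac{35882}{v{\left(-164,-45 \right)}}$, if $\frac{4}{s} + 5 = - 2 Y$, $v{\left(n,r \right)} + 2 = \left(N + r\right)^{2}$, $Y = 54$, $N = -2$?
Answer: $\frac{11059100367}{8828} \approx 1.2527 \cdot 10^{6}$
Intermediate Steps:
$v{\left(n,r \right)} = -2 + \left(-2 + r\right)^{2}$
$s = - \frac{4}{113}$ ($s = \frac{4}{-5 - 108} = \frac{4}{-113} = 4 \left(- \frac{1}{113}\right) = - \frac{4}{113} \approx -0.035398$)
$- \frac{44345}{s} - \frac{35882}{v{\left(-164,-45 \right)}} = - \frac{44345}{- \frac{4}{113}} - \frac{35882}{-2 + \left(-2 - 45\right)^{2}} = \left(-44345\right) \left(- \frac{113}{4}\right) - \frac{35882}{-2 + \left(-47\right)^{2}} = \frac{5010985}{4} - \frac{35882}{-2 + 2209} = \frac{5010985}{4} - \frac{35882}{2207} = \frac{11059100367}{8828}$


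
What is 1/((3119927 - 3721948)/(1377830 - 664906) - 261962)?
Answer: -712924/186759598909 ≈ -3.8173e-6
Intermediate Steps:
1/((3119927 - 3721948)/(1377830 - 664906) - 261962) = 1/(-602021/712924 - 261962) = 1/(-186759598909/712924) = -712924/186759598909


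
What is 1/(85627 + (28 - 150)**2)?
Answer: 1/100511 ≈ 9.9492e-6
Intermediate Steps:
1/(85627 + (28 - 150)**2) = 1/(85627 + (-122)**2) = 1/(85627 + 14884) = 1/100511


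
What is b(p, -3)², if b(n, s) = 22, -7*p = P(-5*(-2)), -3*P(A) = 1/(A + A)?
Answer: 484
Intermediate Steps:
P(A) = -1/(6*A) (P(A) = -1/(3*(A + A)) = -1/(2*A)/3 = -1/(6*A))
p = 1/420 (p = -(-1)/(42*((-5*(-2)))) = -(-1)/(42*10) = -⅐*(-1/60) = 1/420 ≈ 0.0023810)
b(p, -3)² = 22² = 484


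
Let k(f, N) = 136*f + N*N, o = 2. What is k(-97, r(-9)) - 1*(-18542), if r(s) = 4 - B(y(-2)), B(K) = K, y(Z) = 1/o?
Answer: 21449/4 ≈ 5362.3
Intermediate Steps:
y(Z) = ½ (y(Z) = 1/2 = ½)
r(s) = 7/2 (r(s) = 4 - 1*½ = 4 - ½ = 7/2)
k(f, N) = N² + 136*f (k(f, N) = 136*f + N² = N² + 136*f)
k(-97, r(-9)) - 1*(-18542) = ((7/2)² + 136*(-97)) - 1*(-18542) = (49/4 - 13192) + 18542 = -52719/4 + 18542 = 21449/4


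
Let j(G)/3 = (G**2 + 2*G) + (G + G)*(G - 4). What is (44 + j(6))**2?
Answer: 67600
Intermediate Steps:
j(G) = 3*G**2 + 6*G + 6*G*(-4 + G) (j(G) = 3*((G**2 + 2*G) + (G + G)*(G - 4)) = 3*((G**2 + 2*G) + (2*G)*(-4 + G)) = 3*((G**2 + 2*G) + 2*G*(-4 + G)) = 3*(G**2 + 2*G + 2*G*(-4 + G)) = 3*G**2 + 6*G + 6*G*(-4 + G))
(44 + j(6))**2 = (44 + 9*6*(-2 + 6))**2 = (44 + 9*6*4)**2 = (44 + 216)**2 = 260**2 = 67600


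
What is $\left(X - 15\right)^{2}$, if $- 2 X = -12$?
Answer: $81$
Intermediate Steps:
$X = 6$ ($X = \left(- \frac{1}{2}\right) \left(-12\right) = 6$)
$\left(X - 15\right)^{2} = \left(6 - 15\right)^{2} = \left(-9\right)^{2} = 81$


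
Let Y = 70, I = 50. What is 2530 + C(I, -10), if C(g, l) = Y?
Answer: 2600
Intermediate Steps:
C(g, l) = 70
2530 + C(I, -10) = 2530 + 70 = 2600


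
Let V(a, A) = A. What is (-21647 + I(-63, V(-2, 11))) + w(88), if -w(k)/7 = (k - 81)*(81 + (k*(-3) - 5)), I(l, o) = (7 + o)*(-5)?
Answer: -12525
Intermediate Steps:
I(l, o) = -35 - 5*o
w(k) = -7*(-81 + k)*(76 - 3*k) (w(k) = -7*(k - 81)*(81 + (k*(-3) - 5)) = -7*(-81 + k)*(81 + (-3*k - 5)) = -7*(-81 + k)*(81 + (-5 - 3*k)) = -7*(-81 + k)*(76 - 3*k))
(-21647 + I(-63, V(-2, 11))) + w(88) = (-21647 + (-35 - 5*11)) + (43092 - 2233*88 + 21*88²) = (-21647 + (-35 - 55)) + (43092 - 196504 + 21*7744) = (-21647 - 90) + (43092 - 196504 + 162624) = -21737 + 9212 = -12525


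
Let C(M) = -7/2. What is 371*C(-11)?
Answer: -2597/2 ≈ -1298.5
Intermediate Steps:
C(M) = -7/2 (C(M) = -7*1/2 = -7/2)
371*C(-11) = 371*(-7/2) = -2597/2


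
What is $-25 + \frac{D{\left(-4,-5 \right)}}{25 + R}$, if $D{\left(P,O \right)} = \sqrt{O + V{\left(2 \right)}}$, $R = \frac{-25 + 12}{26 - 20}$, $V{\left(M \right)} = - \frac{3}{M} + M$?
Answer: $-25 + \frac{9 i \sqrt{2}}{137} \approx -25.0 + 0.092905 i$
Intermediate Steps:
$V{\left(M \right)} = M - \frac{3}{M}$
$R = - \frac{13}{6} \approx -2.1667$
$D{\left(P,O \right)} = \sqrt{\frac{1}{2} + O}$ ($D{\left(P,O \right)} = \sqrt{O + \left(2 - \frac{3}{2}\right)} = \sqrt{O + \frac{1}{2}} = \sqrt{\frac{1}{2} + O}$)
$-25 + \frac{D{\left(-4,-5 \right)}}{25 + R} = -25 + \frac{\frac{1}{2} \sqrt{2 + 4 \left(-5\right)}}{25 - \frac{13}{6}} = -25 + \frac{\frac{1}{2} \sqrt{2 - 20}}{\frac{137}{6}} = -25 + \frac{6 \frac{\sqrt{-18}}{2}}{137} = -25 + \frac{6 \frac{3 i \sqrt{2}}{2}}{137} = -25 + \frac{9 i \sqrt{2}}{137}$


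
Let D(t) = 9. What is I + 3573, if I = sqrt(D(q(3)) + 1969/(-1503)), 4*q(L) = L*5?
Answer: 3573 + sqrt(1930186)/501 ≈ 3575.8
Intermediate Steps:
q(L) = 5*L/4 (q(L) = (L*5)/4 = (5*L)/4 = 5*L/4)
I = sqrt(1930186)/501 (I = sqrt(9 + 1969/(-1503)) = sqrt(9 + 1969*(-1/1503)) = sqrt(9 - 1969/1503) = sqrt(11558/1503) = sqrt(1930186)/501 ≈ 2.7731)
I + 3573 = sqrt(1930186)/501 + 3573 = 3573 + sqrt(1930186)/501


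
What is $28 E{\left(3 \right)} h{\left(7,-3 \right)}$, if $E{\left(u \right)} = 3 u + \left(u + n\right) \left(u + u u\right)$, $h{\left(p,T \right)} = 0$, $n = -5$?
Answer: $0$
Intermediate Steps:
$E{\left(u \right)} = 3 u + \left(-5 + u\right) \left(u + u^{2}\right)$ ($E{\left(u \right)} = 3 u + \left(u - 5\right) \left(u + u u\right) = 3 u + \left(-5 + u\right) \left(u + u^{2}\right)$)
$28 E{\left(3 \right)} h{\left(7,-3 \right)} = 28 \cdot 3 \left(-2 + 3^{2} - 12\right) 0 = 28 \cdot 3 \left(-2 + 9 - 12\right) 0 = 28 \cdot 3 \left(-5\right) 0 = 28 \left(-15\right) 0 = \left(-420\right) 0 = 0$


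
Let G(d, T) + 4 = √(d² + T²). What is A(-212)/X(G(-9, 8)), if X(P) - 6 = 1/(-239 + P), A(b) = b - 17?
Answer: -80878449/2117629 - 229*√145/2117629 ≈ -38.194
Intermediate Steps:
G(d, T) = -4 + √(T² + d²) (G(d, T) = -4 + √(d² + T²) = -4 + √(T² + d²))
A(b) = -17 + b
X(P) = 6 + 1/(-239 + P)
A(-212)/X(G(-9, 8)) = (-17 - 212)/(((-1433 + 6*(-4 + √(8² + (-9)²)))/(-239 + (-4 + √(8² + (-9)²))))) = -229*(-239 + (-4 + √(64 + 81)))/(-1433 + 6*(-4 + √(64 + 81))) = -229*(-239 + (-4 + √145))/(-1433 + 6*(-4 + √145)) = -229*(-243 + √145)/(-1433 + (-24 + 6*√145)) = -229*(-243 + √145)/(-1457 + 6*√145)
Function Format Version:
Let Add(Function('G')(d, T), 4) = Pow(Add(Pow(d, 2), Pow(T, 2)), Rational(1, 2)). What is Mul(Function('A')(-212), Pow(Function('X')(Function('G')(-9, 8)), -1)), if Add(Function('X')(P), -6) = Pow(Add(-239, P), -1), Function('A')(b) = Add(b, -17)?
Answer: Add(Rational(-80878449, 2117629), Mul(Rational(-229, 2117629), Pow(145, Rational(1, 2)))) ≈ -38.194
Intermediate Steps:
Function('G')(d, T) = Add(-4, Pow(Add(Pow(T, 2), Pow(d, 2)), Rational(1, 2))) (Function('G')(d, T) = Add(-4, Pow(Add(Pow(d, 2), Pow(T, 2)), Rational(1, 2))) = Add(-4, Pow(Add(Pow(T, 2), Pow(d, 2)), Rational(1, 2))))
Function('A')(b) = Add(-17, b)
Function('X')(P) = Add(6, Pow(Add(-239, P), -1))
Mul(Function('A')(-212), Pow(Function('X')(Function('G')(-9, 8)), -1)) = Mul(Add(-17, -212), Pow(Mul(Pow(Add(-239, Add(-4, Pow(Add(Pow(8, 2), Pow(-9, 2)), Rational(1, 2)))), -1), Add(-1433, Mul(6, Add(-4, Pow(Add(Pow(8, 2), Pow(-9, 2)), Rational(1, 2)))))), -1)) = Mul(-229, Pow(Mul(Pow(Add(-239, Add(-4, Pow(Add(64, 81), Rational(1, 2)))), -1), Add(-1433, Mul(6, Add(-4, Pow(Add(64, 81), Rational(1, 2)))))), -1)) = Mul(-229, Pow(Mul(Pow(Add(-239, Add(-4, Pow(145, Rational(1, 2)))), -1), Add(-1433, Mul(6, Add(-4, Pow(145, Rational(1, 2)))))), -1)) = Mul(-229, Pow(Mul(Pow(Add(-243, Pow(145, Rational(1, 2))), -1), Add(-1433, Add(-24, Mul(6, Pow(145, Rational(1, 2)))))), -1)) = Mul(-229, Pow(Mul(Pow(Add(-243, Pow(145, Rational(1, 2))), -1), Add(-1457, Mul(6, Pow(145, Rational(1, 2))))), -1)) = Mul(-229, Mul(Pow(Add(-1457, Mul(6, Pow(145, Rational(1, 2)))), -1), Add(-243, Pow(145, Rational(1, 2))))) = Mul(-229, Pow(Add(-1457, Mul(6, Pow(145, Rational(1, 2)))), -1), Add(-243, Pow(145, Rational(1, 2))))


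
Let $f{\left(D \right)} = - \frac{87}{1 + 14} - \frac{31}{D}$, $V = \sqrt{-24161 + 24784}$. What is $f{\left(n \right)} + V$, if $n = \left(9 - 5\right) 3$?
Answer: $- \frac{503}{60} + \sqrt{623} \approx 16.577$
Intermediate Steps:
$V = \sqrt{623} \approx 24.96$
$n = 12$ ($n = 4 \cdot 3 = 12$)
$f{\left(D \right)} = - \frac{29}{5} - \frac{31}{D}$ ($f{\left(D \right)} = - \frac{87}{15} - \frac{31}{D} = \left(-87\right) \frac{1}{15} - \frac{31}{D} = - \frac{29}{5} - \frac{31}{D}$)
$f{\left(n \right)} + V = \left(- \frac{29}{5} - \frac{31}{12}\right) + \sqrt{623} = - \frac{503}{60} + \sqrt{623}$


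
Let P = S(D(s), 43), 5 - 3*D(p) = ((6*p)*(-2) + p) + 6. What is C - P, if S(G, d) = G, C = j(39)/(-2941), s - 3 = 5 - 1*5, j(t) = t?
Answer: -94229/8823 ≈ -10.680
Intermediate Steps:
s = 3 (s = 3 + (5 - 1*5) = 3 + (5 - 5) = 3 + 0 = 3)
C = -39/2941 (C = 39/(-2941) = 39*(-1/2941) = -39/2941 ≈ -0.013261)
D(p) = -1/3 + 11*p/3 (D(p) = 5/3 - (((6*p)*(-2) + p) + 6)/3 = 5/3 - ((-12*p + p) + 6)/3 = 5/3 - (-11*p + 6)/3 = 5/3 - (6 - 11*p)/3 = 5/3 + (-2 + 11*p/3) = -1/3 + 11*p/3)
P = 32/3 (P = -1/3 + (11/3)*3 = -1/3 + 11 = 32/3 ≈ 10.667)
C - P = -39/2941 - 1*32/3 = -39/2941 - 32/3 = -94229/8823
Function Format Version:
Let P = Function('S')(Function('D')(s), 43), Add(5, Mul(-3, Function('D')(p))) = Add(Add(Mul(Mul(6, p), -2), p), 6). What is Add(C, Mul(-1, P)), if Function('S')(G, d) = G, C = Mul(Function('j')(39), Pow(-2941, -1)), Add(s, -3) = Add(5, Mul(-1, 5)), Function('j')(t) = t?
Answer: Rational(-94229, 8823) ≈ -10.680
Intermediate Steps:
s = 3 (s = Add(3, Add(5, Mul(-1, 5))) = Add(3, Add(5, -5)) = Add(3, 0) = 3)
C = Rational(-39, 2941) (C = Mul(39, Pow(-2941, -1)) = Mul(39, Rational(-1, 2941)) = Rational(-39, 2941) ≈ -0.013261)
Function('D')(p) = Add(Rational(-1, 3), Mul(Rational(11, 3), p)) (Function('D')(p) = Add(Rational(5, 3), Mul(Rational(-1, 3), Add(Add(Mul(Mul(6, p), -2), p), 6))) = Add(Rational(5, 3), Mul(Rational(-1, 3), Add(Add(Mul(-12, p), p), 6))) = Add(Rational(5, 3), Mul(Rational(-1, 3), Add(Mul(-11, p), 6))) = Add(Rational(5, 3), Mul(Rational(-1, 3), Add(6, Mul(-11, p)))) = Add(Rational(5, 3), Add(-2, Mul(Rational(11, 3), p))) = Add(Rational(-1, 3), Mul(Rational(11, 3), p)))
P = Rational(32, 3) (P = Add(Rational(-1, 3), Mul(Rational(11, 3), 3)) = Add(Rational(-1, 3), 11) = Rational(32, 3) ≈ 10.667)
Add(C, Mul(-1, P)) = Add(Rational(-39, 2941), Mul(-1, Rational(32, 3))) = Add(Rational(-39, 2941), Rational(-32, 3)) = Rational(-94229, 8823)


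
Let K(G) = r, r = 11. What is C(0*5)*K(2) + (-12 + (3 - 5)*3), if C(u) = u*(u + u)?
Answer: -18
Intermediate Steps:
K(G) = 11
C(u) = 2*u² (C(u) = u*(2*u) = 2*u²)
C(0*5)*K(2) + (-12 + (3 - 5)*3) = (2*(0*5)²)*11 + (-12 + (3 - 5)*3) = (2*0²)*11 + (-12 - 2*3) = (2*0)*11 + (-12 - 6) = 0*11 - 18 = 0 - 18 = -18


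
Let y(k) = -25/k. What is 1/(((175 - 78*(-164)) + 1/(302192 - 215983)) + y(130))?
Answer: 2241434/29064243659 ≈ 7.7120e-5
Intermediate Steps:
1/(((175 - 78*(-164)) + 1/(302192 - 215983)) + y(130)) = 1/(((175 - 78*(-164)) + 1/(302192 - 215983)) - 25/130) = 1/(((175 + 12792) + 1/86209) - 25*1/130) = 1/((12967 + 1/86209) - 5/26) = 1/(1117872104/86209 - 5/26) = 1/(29064243659/2241434) = 2241434/29064243659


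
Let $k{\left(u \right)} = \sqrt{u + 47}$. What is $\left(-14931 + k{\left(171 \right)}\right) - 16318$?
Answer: $-31249 + \sqrt{218} \approx -31234.0$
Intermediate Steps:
$k{\left(u \right)} = \sqrt{47 + u}$
$\left(-14931 + k{\left(171 \right)}\right) - 16318 = \left(-14931 + \sqrt{47 + 171}\right) - 16318 = \left(-14931 + \sqrt{218}\right) - 16318 = -31249 + \sqrt{218}$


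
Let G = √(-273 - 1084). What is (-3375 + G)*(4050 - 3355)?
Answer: -2345625 + 695*I*√1357 ≈ -2.3456e+6 + 25602.0*I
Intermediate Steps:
G = I*√1357 (G = √(-1357) = I*√1357 ≈ 36.837*I)
(-3375 + G)*(4050 - 3355) = (-3375 + I*√1357)*(4050 - 3355) = (-3375 + I*√1357)*695 = -2345625 + 695*I*√1357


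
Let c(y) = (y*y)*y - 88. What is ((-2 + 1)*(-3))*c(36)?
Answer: 139704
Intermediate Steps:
c(y) = -88 + y**3 (c(y) = y**2*y - 88 = y**3 - 88 = -88 + y**3)
((-2 + 1)*(-3))*c(36) = ((-2 + 1)*(-3))*(-88 + 36**3) = (-1*(-3))*(-88 + 46656) = 3*46568 = 139704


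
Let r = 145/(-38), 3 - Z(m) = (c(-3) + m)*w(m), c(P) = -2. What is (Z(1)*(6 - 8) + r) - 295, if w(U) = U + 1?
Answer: -11735/38 ≈ -308.82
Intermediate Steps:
w(U) = 1 + U
Z(m) = 3 - (1 + m)*(-2 + m) (Z(m) = 3 - (-2 + m)*(1 + m) = 3 - (1 + m)*(-2 + m))
r = -145/38 (r = 145*(-1/38) = -145/38 ≈ -3.8158)
(Z(1)*(6 - 8) + r) - 295 = ((5 + 1 - 1*1²)*(6 - 8) - 145/38) - 295 = ((5 + 1 - 1*1)*(-2) - 145/38) - 295 = ((5 + 1 - 1)*(-2) - 145/38) - 295 = (5*(-2) - 145/38) - 295 = (-10 - 145/38) - 295 = -525/38 - 295 = -11735/38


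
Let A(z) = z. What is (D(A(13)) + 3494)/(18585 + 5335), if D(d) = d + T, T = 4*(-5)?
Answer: 3487/23920 ≈ 0.14578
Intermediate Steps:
T = -20
D(d) = -20 + d (D(d) = d - 20 = -20 + d)
(D(A(13)) + 3494)/(18585 + 5335) = ((-20 + 13) + 3494)/(18585 + 5335) = (-7 + 3494)/23920 = 3487*(1/23920) = 3487/23920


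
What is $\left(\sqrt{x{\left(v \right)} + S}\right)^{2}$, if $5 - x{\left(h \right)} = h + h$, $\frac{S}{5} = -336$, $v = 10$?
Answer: $-1695$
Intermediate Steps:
$S = -1680$ ($S = 5 \left(-336\right) = -1680$)
$x{\left(h \right)} = 5 - 2 h$ ($x{\left(h \right)} = 5 - \left(h + h\right) = 5 - 2 h$)
$\left(\sqrt{x{\left(v \right)} + S}\right)^{2} = \left(\sqrt{\left(5 - 20\right) - 1680}\right)^{2} = \left(\sqrt{-15 - 1680}\right)^{2} = \left(\sqrt{-1695}\right)^{2} = \left(i \sqrt{1695}\right)^{2} = -1695$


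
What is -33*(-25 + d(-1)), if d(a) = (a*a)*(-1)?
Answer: 858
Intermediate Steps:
d(a) = -a² (d(a) = a²*(-1) = -a²)
-33*(-25 + d(-1)) = -33*(-25 - 1*(-1)²) = -33*(-25 - 1*1) = -33*(-25 - 1) = -33*(-26) = 858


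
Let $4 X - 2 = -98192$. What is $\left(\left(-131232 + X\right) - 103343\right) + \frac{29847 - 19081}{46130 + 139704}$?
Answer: $- \frac{48153759899}{185834} \approx -2.5912 \cdot 10^{5}$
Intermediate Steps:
$X = - \frac{49095}{2}$ ($X = \frac{1}{2} + \frac{1}{4} \left(-98192\right) = \frac{1}{2} - 24548 = - \frac{49095}{2} \approx -24548.0$)
$\left(\left(-131232 + X\right) - 103343\right) + \frac{29847 - 19081}{46130 + 139704} = \left(\left(-131232 - \frac{49095}{2}\right) - 103343\right) + \frac{29847 - 19081}{46130 + 139704} = \left(- \frac{311559}{2} - 103343\right) + \frac{10766}{185834} = - \frac{518245}{2} + 10766 \cdot \frac{1}{185834} = - \frac{518245}{2} + \frac{5383}{92917} = - \frac{48153759899}{185834}$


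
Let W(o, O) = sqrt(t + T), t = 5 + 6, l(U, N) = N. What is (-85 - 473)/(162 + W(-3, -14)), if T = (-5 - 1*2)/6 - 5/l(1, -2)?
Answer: -271188/78695 + 558*sqrt(111)/78695 ≈ -3.3714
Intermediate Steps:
t = 11
T = 4/3 (T = (-5 - 1*2)/6 - 5/(-2) = (-5 - 2)*(1/6) - 5*(-1/2) = -7*1/6 + 5/2 = -7/6 + 5/2 = 4/3 ≈ 1.3333)
W(o, O) = sqrt(111)/3 (W(o, O) = sqrt(11 + 4/3) = sqrt(37/3) = sqrt(111)/3)
(-85 - 473)/(162 + W(-3, -14)) = (-85 - 473)/(162 + sqrt(111)/3) = -558/(162 + sqrt(111)/3)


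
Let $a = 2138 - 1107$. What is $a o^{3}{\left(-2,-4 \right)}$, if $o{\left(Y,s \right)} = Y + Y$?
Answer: $-65984$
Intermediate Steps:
$o{\left(Y,s \right)} = 2 Y$
$a = 1031$ ($a = 2138 - 1107 = 1031$)
$a o^{3}{\left(-2,-4 \right)} = 1031 \left(2 \left(-2\right)\right)^{3} = 1031 \left(-4\right)^{3} = 1031 \left(-64\right) = -65984$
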